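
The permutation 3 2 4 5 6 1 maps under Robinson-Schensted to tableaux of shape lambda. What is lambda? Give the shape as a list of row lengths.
Row-insert each entry into an empty tableau.

After inserting 3: P = [[3]].
After inserting 2: P = [[2], [3]].
After inserting 4: P = [[2, 4], [3]].
After inserting 5: P = [[2, 4, 5], [3]].
After inserting 6: P = [[2, 4, 5, 6], [3]].
After inserting 1: P = [[1, 4, 5, 6], [2], [3]].

The final insertion tableau P = [[1, 4, 5, 6], [2], [3]] has shape [4, 1, 1].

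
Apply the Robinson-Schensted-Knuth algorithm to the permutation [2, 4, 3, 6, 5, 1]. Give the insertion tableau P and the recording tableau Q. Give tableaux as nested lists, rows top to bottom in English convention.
P = [[1, 3, 5], [2, 6], [4]], Q = [[1, 2, 4], [3, 5], [6]]

Insert each entry of the permutation into P by Schensted row insertion, recording in Q the position of each new cell.

Insert 2: appended to row 1. P = [[2]], Q = [[1]].
Insert 4: appended to row 1. P = [[2, 4]], Q = [[1, 2]].
Insert 3: 3 bumps 4 from row 1; 4 starts row 2. P = [[2, 3], [4]], Q = [[1, 2], [3]].
Insert 6: appended to row 1. P = [[2, 3, 6], [4]], Q = [[1, 2, 4], [3]].
Insert 5: 5 bumps 6 from row 1; 6 appends to row 2. P = [[2, 3, 5], [4, 6]], Q = [[1, 2, 4], [3, 5]].
Insert 1: 1 bumps 2 from row 1; 2 bumps 4 from row 2; 4 starts row 3. P = [[1, 3, 5], [2, 6], [4]], Q = [[1, 2, 4], [3, 5], [6]].

So P = [[1, 3, 5], [2, 6], [4]], Q = [[1, 2, 4], [3, 5], [6]].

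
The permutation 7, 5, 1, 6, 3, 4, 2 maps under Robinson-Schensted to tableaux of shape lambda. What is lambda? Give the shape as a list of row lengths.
Row-insert each entry into an empty tableau.

After inserting 7: P = [[7]].
After inserting 5: P = [[5], [7]].
After inserting 1: P = [[1], [5], [7]].
After inserting 6: P = [[1, 6], [5], [7]].
After inserting 3: P = [[1, 3], [5, 6], [7]].
After inserting 4: P = [[1, 3, 4], [5, 6], [7]].
After inserting 2: P = [[1, 2, 4], [3, 6], [5], [7]].

The final insertion tableau P = [[1, 2, 4], [3, 6], [5], [7]] has shape [3, 2, 1, 1].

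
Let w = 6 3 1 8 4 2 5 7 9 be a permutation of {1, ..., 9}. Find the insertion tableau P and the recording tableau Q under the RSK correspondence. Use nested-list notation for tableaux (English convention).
Insert each entry of the permutation into P by Schensted row insertion, recording in Q the position of each new cell.

Insert 6: appended to row 1. P = [[6]].
Insert 3: 3 bumps 6 from row 1; 6 starts row 2. P = [[3], [6]].
Insert 1: 1 bumps 3 from row 1; 3 bumps 6 from row 2; 6 starts row 3. P = [[1], [3], [6]].
Insert 8: appended to row 1. P = [[1, 8], [3], [6]].
Insert 4: 4 bumps 8 from row 1; 8 appends to row 2. P = [[1, 4], [3, 8], [6]].
Insert 2: 2 bumps 4 from row 1; 4 bumps 8 from row 2; 8 appends to row 3. P = [[1, 2], [3, 4], [6, 8]].
Insert 5: appended to row 1. P = [[1, 2, 5], [3, 4], [6, 8]].
Insert 7: appended to row 1. P = [[1, 2, 5, 7], [3, 4], [6, 8]].
Insert 9: appended to row 1. P = [[1, 2, 5, 7, 9], [3, 4], [6, 8]].

So P = [[1, 2, 5, 7, 9], [3, 4], [6, 8]], Q = [[1, 4, 7, 8, 9], [2, 5], [3, 6]].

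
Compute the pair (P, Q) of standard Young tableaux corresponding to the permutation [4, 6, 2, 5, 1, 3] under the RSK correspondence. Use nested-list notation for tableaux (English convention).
Insert each entry of the permutation into P by Schensted row insertion, recording in Q the position of each new cell.

Insert 4: appended to row 1. P = [[4]], Q = [[1]].
Insert 6: appended to row 1. P = [[4, 6]], Q = [[1, 2]].
Insert 2: 2 bumps 4 from row 1; 4 starts row 2. P = [[2, 6], [4]], Q = [[1, 2], [3]].
Insert 5: 5 bumps 6 from row 1; 6 appends to row 2. P = [[2, 5], [4, 6]], Q = [[1, 2], [3, 4]].
Insert 1: 1 bumps 2 from row 1; 2 bumps 4 from row 2; 4 starts row 3. P = [[1, 5], [2, 6], [4]], Q = [[1, 2], [3, 4], [5]].
Insert 3: 3 bumps 5 from row 1; 5 bumps 6 from row 2; 6 appends to row 3. P = [[1, 3], [2, 5], [4, 6]], Q = [[1, 2], [3, 4], [5, 6]].

So P = [[1, 3], [2, 5], [4, 6]], Q = [[1, 2], [3, 4], [5, 6]].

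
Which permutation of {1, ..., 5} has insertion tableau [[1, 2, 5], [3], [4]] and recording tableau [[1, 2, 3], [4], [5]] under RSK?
1 4 5 3 2

Reverse the RSK construction: for i from n down to 1, find the cell of Q containing i, remove the entry at that cell from P, and reverse-bump it up through P; the value ejected from row 1 is w(i).

Step i=5: Q has 5 at row 3, column 1; remove 4 from row 3 of P and reverse-bump: 4 enters row 2 and ejects 3; 3 enters row 1 and ejects 2. So w(5) = 2. P is now [[1, 3, 5], [4]].
Step i=4: Q has 4 at row 2, column 1; remove 4 from row 2 of P and reverse-bump: 4 enters row 1 and ejects 3. So w(4) = 3. P is now [[1, 4, 5]].
Step i=3: Q has 3 at row 1, column 3; remove that cell from P, ejecting 5. So w(3) = 5. P is now [[1, 4]].
Step i=2: Q has 2 at row 1, column 2; remove that cell from P, ejecting 4. So w(2) = 4. P is now [[1]].
Step i=1: Q has 1 at row 1, column 1; remove that cell from P, ejecting 1. So w(1) = 1. P is now [].

So w = 1 4 5 3 2.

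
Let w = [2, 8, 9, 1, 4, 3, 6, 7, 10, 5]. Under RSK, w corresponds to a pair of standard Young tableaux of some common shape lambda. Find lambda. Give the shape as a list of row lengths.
[5, 3, 2]

RSK row insertion gives P = [[1, 3, 5, 7, 10], [2, 4, 6], [8, 9]], which has shape [5, 3, 2].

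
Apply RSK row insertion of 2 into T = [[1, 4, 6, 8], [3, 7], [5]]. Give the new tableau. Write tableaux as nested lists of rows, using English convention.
In row 1, 2 replaces 4 (the leftmost entry greater than 2); 4 is bumped to row 2. In row 2, 4 replaces 7 (the leftmost entry greater than 4); 7 is bumped to row 3. 7 is appended to row 3. The new tableau is [[1, 2, 6, 8], [3, 4], [5, 7]].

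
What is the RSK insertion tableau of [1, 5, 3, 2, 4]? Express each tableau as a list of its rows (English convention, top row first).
P = [[1, 2, 4], [3], [5]]

Insert 1: appended to row 1. P = [[1]].
Insert 5: appended to row 1. P = [[1, 5]].
Insert 3: 3 bumps 5 from row 1; 5 starts row 2. P = [[1, 3], [5]].
Insert 2: 2 bumps 3 from row 1; 3 bumps 5 from row 2; 5 starts row 3. P = [[1, 2], [3], [5]].
Insert 4: appended to row 1. P = [[1, 2, 4], [3], [5]].

So P = [[1, 2, 4], [3], [5]].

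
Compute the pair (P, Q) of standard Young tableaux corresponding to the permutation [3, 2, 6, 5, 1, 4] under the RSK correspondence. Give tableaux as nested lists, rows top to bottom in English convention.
P = [[1, 4], [2, 5], [3, 6]], Q = [[1, 3], [2, 4], [5, 6]]

Insert each entry of the permutation into P by Schensted row insertion, recording in Q the position of each new cell.

Insert 3: appended to row 1. P = [[3]], Q = [[1]].
Insert 2: 2 bumps 3 from row 1; 3 starts row 2. P = [[2], [3]], Q = [[1], [2]].
Insert 6: appended to row 1. P = [[2, 6], [3]], Q = [[1, 3], [2]].
Insert 5: 5 bumps 6 from row 1; 6 appends to row 2. P = [[2, 5], [3, 6]], Q = [[1, 3], [2, 4]].
Insert 1: 1 bumps 2 from row 1; 2 bumps 3 from row 2; 3 starts row 3. P = [[1, 5], [2, 6], [3]], Q = [[1, 3], [2, 4], [5]].
Insert 4: 4 bumps 5 from row 1; 5 bumps 6 from row 2; 6 appends to row 3. P = [[1, 4], [2, 5], [3, 6]], Q = [[1, 3], [2, 4], [5, 6]].

So P = [[1, 4], [2, 5], [3, 6]], Q = [[1, 3], [2, 4], [5, 6]].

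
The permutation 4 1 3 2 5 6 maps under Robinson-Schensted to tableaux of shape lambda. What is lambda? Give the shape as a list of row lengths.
[4, 1, 1]

Row-insert each entry into an empty tableau.

After inserting 4: P = [[4]].
After inserting 1: P = [[1], [4]].
After inserting 3: P = [[1, 3], [4]].
After inserting 2: P = [[1, 2], [3], [4]].
After inserting 5: P = [[1, 2, 5], [3], [4]].
After inserting 6: P = [[1, 2, 5, 6], [3], [4]].

The final insertion tableau P = [[1, 2, 5, 6], [3], [4]] has shape [4, 1, 1].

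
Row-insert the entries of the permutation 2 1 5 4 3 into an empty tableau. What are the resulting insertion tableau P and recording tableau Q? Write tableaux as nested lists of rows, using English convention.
Insert each entry of the permutation into P by Schensted row insertion, recording in Q the position of each new cell.

Insert 2: appended to row 1. P = [[2]].
Insert 1: 1 bumps 2 from row 1; 2 starts row 2. P = [[1], [2]].
Insert 5: appended to row 1. P = [[1, 5], [2]].
Insert 4: 4 bumps 5 from row 1; 5 appends to row 2. P = [[1, 4], [2, 5]].
Insert 3: 3 bumps 4 from row 1; 4 bumps 5 from row 2; 5 starts row 3. P = [[1, 3], [2, 4], [5]].

So P = [[1, 3], [2, 4], [5]], Q = [[1, 3], [2, 4], [5]].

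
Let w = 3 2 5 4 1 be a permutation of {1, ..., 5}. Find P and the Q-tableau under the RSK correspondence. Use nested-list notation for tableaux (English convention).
Insert each entry of the permutation into P by Schensted row insertion, recording in Q the position of each new cell.

Insert 3: appended to row 1. P = [[3]].
Insert 2: 2 bumps 3 from row 1; 3 starts row 2. P = [[2], [3]].
Insert 5: appended to row 1. P = [[2, 5], [3]].
Insert 4: 4 bumps 5 from row 1; 5 appends to row 2. P = [[2, 4], [3, 5]].
Insert 1: 1 bumps 2 from row 1; 2 bumps 3 from row 2; 3 starts row 3. P = [[1, 4], [2, 5], [3]].

So P = [[1, 4], [2, 5], [3]], Q = [[1, 3], [2, 4], [5]].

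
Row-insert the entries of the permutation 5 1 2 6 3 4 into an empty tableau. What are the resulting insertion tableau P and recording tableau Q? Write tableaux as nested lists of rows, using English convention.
Insert each entry of the permutation into P by Schensted row insertion, recording in Q the position of each new cell.

Insert 5: appended to row 1. P = [[5]].
Insert 1: 1 bumps 5 from row 1; 5 starts row 2. P = [[1], [5]].
Insert 2: appended to row 1. P = [[1, 2], [5]].
Insert 6: appended to row 1. P = [[1, 2, 6], [5]].
Insert 3: 3 bumps 6 from row 1; 6 appends to row 2. P = [[1, 2, 3], [5, 6]].
Insert 4: appended to row 1. P = [[1, 2, 3, 4], [5, 6]].

So P = [[1, 2, 3, 4], [5, 6]], Q = [[1, 3, 4, 6], [2, 5]].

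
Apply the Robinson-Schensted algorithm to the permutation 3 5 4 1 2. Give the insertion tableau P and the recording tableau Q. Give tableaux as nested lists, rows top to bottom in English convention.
P = [[1, 2], [3, 4], [5]], Q = [[1, 2], [3, 5], [4]]

Insert each entry of the permutation into P by Schensted row insertion, recording in Q the position of each new cell.

Insert 3: appended to row 1. P = [[3]].
Insert 5: appended to row 1. P = [[3, 5]].
Insert 4: 4 bumps 5 from row 1; 5 starts row 2. P = [[3, 4], [5]].
Insert 1: 1 bumps 3 from row 1; 3 bumps 5 from row 2; 5 starts row 3. P = [[1, 4], [3], [5]].
Insert 2: 2 bumps 4 from row 1; 4 appends to row 2. P = [[1, 2], [3, 4], [5]].

So P = [[1, 2], [3, 4], [5]], Q = [[1, 2], [3, 5], [4]].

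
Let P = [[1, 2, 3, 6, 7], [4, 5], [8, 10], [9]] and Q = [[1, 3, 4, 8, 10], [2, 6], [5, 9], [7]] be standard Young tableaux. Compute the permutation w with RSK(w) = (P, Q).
9 1 8 10 4 5 2 6 3 7

Reverse the RSK construction: for i from n down to 1, find the cell of Q containing i, remove the entry at that cell from P, and reverse-bump it up through P; the value ejected from row 1 is w(i).

Step i=10: Q has 10 at row 1, column 5; remove that cell from P, ejecting 7. So w(10) = 7. P is now [[1, 2, 3, 6], [4, 5], [8, 10], [9]].
Step i=9: Q has 9 at row 3, column 2; remove 10 from row 3 of P and reverse-bump: 10 enters row 2 and ejects 5; 5 enters row 1 and ejects 3. So w(9) = 3. P is now [[1, 2, 5, 6], [4, 10], [8], [9]].
Step i=8: Q has 8 at row 1, column 4; remove that cell from P, ejecting 6. So w(8) = 6. P is now [[1, 2, 5], [4, 10], [8], [9]].
Step i=7: Q has 7 at row 4, column 1; remove 9 from row 4 of P and reverse-bump: 9 enters row 3 and ejects 8; 8 enters row 2 and ejects 4; 4 enters row 1 and ejects 2. So w(7) = 2. P is now [[1, 4, 5], [8, 10], [9]].
Step i=6: Q has 6 at row 2, column 2; remove 10 from row 2 of P and reverse-bump: 10 enters row 1 and ejects 5. So w(6) = 5. P is now [[1, 4, 10], [8], [9]].
Step i=5: Q has 5 at row 3, column 1; remove 9 from row 3 of P and reverse-bump: 9 enters row 2 and ejects 8; 8 enters row 1 and ejects 4. So w(5) = 4. P is now [[1, 8, 10], [9]].
Step i=4: Q has 4 at row 1, column 3; remove that cell from P, ejecting 10. So w(4) = 10. P is now [[1, 8], [9]].
Step i=3: Q has 3 at row 1, column 2; remove that cell from P, ejecting 8. So w(3) = 8. P is now [[1], [9]].
Step i=2: Q has 2 at row 2, column 1; remove 9 from row 2 of P and reverse-bump: 9 enters row 1 and ejects 1. So w(2) = 1. P is now [[9]].
Step i=1: Q has 1 at row 1, column 1; remove that cell from P, ejecting 9. So w(1) = 9. P is now [].

So w = 9 1 8 10 4 5 2 6 3 7.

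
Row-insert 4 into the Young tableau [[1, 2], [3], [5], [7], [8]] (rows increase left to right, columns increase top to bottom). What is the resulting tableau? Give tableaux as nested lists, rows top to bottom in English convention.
4 is larger than every entry of row 1, so it is appended to row 1. The new tableau is [[1, 2, 4], [3], [5], [7], [8]].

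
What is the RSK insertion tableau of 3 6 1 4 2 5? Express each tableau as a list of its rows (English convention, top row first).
P = [[1, 2, 5], [3, 4], [6]]

After inserting 3: P = [[3]].
After inserting 6: P = [[3, 6]].
After inserting 1: P = [[1, 6], [3]].
After inserting 4: P = [[1, 4], [3, 6]].
After inserting 2: P = [[1, 2], [3, 4], [6]].
After inserting 5: P = [[1, 2, 5], [3, 4], [6]].

So P = [[1, 2, 5], [3, 4], [6]].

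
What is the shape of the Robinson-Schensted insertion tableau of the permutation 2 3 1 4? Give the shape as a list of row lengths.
RSK row insertion gives P = [[1, 3, 4], [2]], which has shape [3, 1].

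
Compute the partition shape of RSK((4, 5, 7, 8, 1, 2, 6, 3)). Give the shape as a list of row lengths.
[4, 3, 1]

Row-insert each entry into an empty tableau.

After inserting 4: P = [[4]].
After inserting 5: P = [[4, 5]].
After inserting 7: P = [[4, 5, 7]].
After inserting 8: P = [[4, 5, 7, 8]].
After inserting 1: P = [[1, 5, 7, 8], [4]].
After inserting 2: P = [[1, 2, 7, 8], [4, 5]].
After inserting 6: P = [[1, 2, 6, 8], [4, 5, 7]].
After inserting 3: P = [[1, 2, 3, 8], [4, 5, 6], [7]].

The final insertion tableau P = [[1, 2, 3, 8], [4, 5, 6], [7]] has shape [4, 3, 1].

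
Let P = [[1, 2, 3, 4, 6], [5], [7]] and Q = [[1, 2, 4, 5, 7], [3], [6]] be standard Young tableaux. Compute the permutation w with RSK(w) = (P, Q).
1 7 2 3 5 4 6

Reverse RSK: for i = n, n-1, ..., 1, locate i in Q, remove the corresponding corner cell from P, and reverse-bump its entry up through P; the value ejected from row 1 is w(i).

So w = 1 7 2 3 5 4 6.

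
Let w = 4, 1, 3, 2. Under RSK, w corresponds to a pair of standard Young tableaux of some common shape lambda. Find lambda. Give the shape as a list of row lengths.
[2, 1, 1]

Row-insert each entry into an empty tableau.

After inserting 4: P = [[4]].
After inserting 1: P = [[1], [4]].
After inserting 3: P = [[1, 3], [4]].
After inserting 2: P = [[1, 2], [3], [4]].

The final insertion tableau P = [[1, 2], [3], [4]] has shape [2, 1, 1].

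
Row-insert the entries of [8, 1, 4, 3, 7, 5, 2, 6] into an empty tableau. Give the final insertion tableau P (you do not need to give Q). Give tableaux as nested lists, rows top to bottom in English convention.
Insert 8: appended to row 1. P = [[8]].
Insert 1: 1 bumps 8 from row 1; 8 starts row 2. P = [[1], [8]].
Insert 4: appended to row 1. P = [[1, 4], [8]].
Insert 3: 3 bumps 4 from row 1; 4 bumps 8 from row 2; 8 starts row 3. P = [[1, 3], [4], [8]].
Insert 7: appended to row 1. P = [[1, 3, 7], [4], [8]].
Insert 5: 5 bumps 7 from row 1; 7 appends to row 2. P = [[1, 3, 5], [4, 7], [8]].
Insert 2: 2 bumps 3 from row 1; 3 bumps 4 from row 2; 4 bumps 8 from row 3; 8 starts row 4. P = [[1, 2, 5], [3, 7], [4], [8]].
Insert 6: appended to row 1. P = [[1, 2, 5, 6], [3, 7], [4], [8]].

So P = [[1, 2, 5, 6], [3, 7], [4], [8]].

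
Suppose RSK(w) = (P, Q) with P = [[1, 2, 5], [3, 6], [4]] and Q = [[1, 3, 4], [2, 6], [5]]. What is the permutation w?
4 1 3 6 2 5

Reverse the RSK construction: for i from n down to 1, find the cell of Q containing i, remove the entry at that cell from P, and reverse-bump it up through P; the value ejected from row 1 is w(i).

Step i=6: Q has 6 at row 2, column 2; remove 6 from row 2 of P and reverse-bump: 6 enters row 1 and ejects 5. So w(6) = 5. P is now [[1, 2, 6], [3], [4]].
Step i=5: Q has 5 at row 3, column 1; remove 4 from row 3 of P and reverse-bump: 4 enters row 2 and ejects 3; 3 enters row 1 and ejects 2. So w(5) = 2. P is now [[1, 3, 6], [4]].
Step i=4: Q has 4 at row 1, column 3; remove that cell from P, ejecting 6. So w(4) = 6. P is now [[1, 3], [4]].
Step i=3: Q has 3 at row 1, column 2; remove that cell from P, ejecting 3. So w(3) = 3. P is now [[1], [4]].
Step i=2: Q has 2 at row 2, column 1; remove 4 from row 2 of P and reverse-bump: 4 enters row 1 and ejects 1. So w(2) = 1. P is now [[4]].
Step i=1: Q has 1 at row 1, column 1; remove that cell from P, ejecting 4. So w(1) = 4. P is now [].

So w = 4 1 3 6 2 5.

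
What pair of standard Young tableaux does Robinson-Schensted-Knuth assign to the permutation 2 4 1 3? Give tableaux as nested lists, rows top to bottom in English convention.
P = [[1, 3], [2, 4]], Q = [[1, 2], [3, 4]]

Insert each entry of the permutation into P by Schensted row insertion, recording in Q the position of each new cell.

Insert 2: appended to row 1. P = [[2]].
Insert 4: appended to row 1. P = [[2, 4]].
Insert 1: 1 bumps 2 from row 1; 2 starts row 2. P = [[1, 4], [2]].
Insert 3: 3 bumps 4 from row 1; 4 appends to row 2. P = [[1, 3], [2, 4]].

So P = [[1, 3], [2, 4]], Q = [[1, 2], [3, 4]].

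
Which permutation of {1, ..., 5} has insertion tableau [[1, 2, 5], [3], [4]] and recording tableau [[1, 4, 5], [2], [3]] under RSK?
4 3 1 2 5

Reverse the RSK construction: for i from n down to 1, find the cell of Q containing i, remove the entry at that cell from P, and reverse-bump it up through P; the value ejected from row 1 is w(i).

Step i=5: Q has 5 at row 1, column 3; remove that cell from P, ejecting 5. So w(5) = 5. P is now [[1, 2], [3], [4]].
Step i=4: Q has 4 at row 1, column 2; remove that cell from P, ejecting 2. So w(4) = 2. P is now [[1], [3], [4]].
Step i=3: Q has 3 at row 3, column 1; remove 4 from row 3 of P and reverse-bump: 4 enters row 2 and ejects 3; 3 enters row 1 and ejects 1. So w(3) = 1. P is now [[3], [4]].
Step i=2: Q has 2 at row 2, column 1; remove 4 from row 2 of P and reverse-bump: 4 enters row 1 and ejects 3. So w(2) = 3. P is now [[4]].
Step i=1: Q has 1 at row 1, column 1; remove that cell from P, ejecting 4. So w(1) = 4. P is now [].

So w = 4 3 1 2 5.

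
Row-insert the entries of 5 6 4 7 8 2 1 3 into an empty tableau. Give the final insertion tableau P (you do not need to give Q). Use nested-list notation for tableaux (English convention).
P = [[1, 3, 7, 8], [2, 6], [4], [5]]

Insert 5: appended to row 1. P = [[5]].
Insert 6: appended to row 1. P = [[5, 6]].
Insert 4: 4 bumps 5 from row 1; 5 starts row 2. P = [[4, 6], [5]].
Insert 7: appended to row 1. P = [[4, 6, 7], [5]].
Insert 8: appended to row 1. P = [[4, 6, 7, 8], [5]].
Insert 2: 2 bumps 4 from row 1; 4 bumps 5 from row 2; 5 starts row 3. P = [[2, 6, 7, 8], [4], [5]].
Insert 1: 1 bumps 2 from row 1; 2 bumps 4 from row 2; 4 bumps 5 from row 3; 5 starts row 4. P = [[1, 6, 7, 8], [2], [4], [5]].
Insert 3: 3 bumps 6 from row 1; 6 appends to row 2. P = [[1, 3, 7, 8], [2, 6], [4], [5]].

So P = [[1, 3, 7, 8], [2, 6], [4], [5]].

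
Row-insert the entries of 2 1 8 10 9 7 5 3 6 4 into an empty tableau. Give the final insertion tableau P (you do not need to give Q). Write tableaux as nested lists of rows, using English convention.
P = [[1, 3, 4], [2, 5, 6], [7, 9], [8], [10]]

Insert 2: appended to row 1. P = [[2]].
Insert 1: 1 bumps 2 from row 1; 2 starts row 2. P = [[1], [2]].
Insert 8: appended to row 1. P = [[1, 8], [2]].
Insert 10: appended to row 1. P = [[1, 8, 10], [2]].
Insert 9: 9 bumps 10 from row 1; 10 appends to row 2. P = [[1, 8, 9], [2, 10]].
Insert 7: 7 bumps 8 from row 1; 8 bumps 10 from row 2; 10 starts row 3. P = [[1, 7, 9], [2, 8], [10]].
Insert 5: 5 bumps 7 from row 1; 7 bumps 8 from row 2; 8 bumps 10 from row 3; 10 starts row 4. P = [[1, 5, 9], [2, 7], [8], [10]].
Insert 3: 3 bumps 5 from row 1; 5 bumps 7 from row 2; 7 bumps 8 from row 3; 8 bumps 10 from row 4; 10 starts row 5. P = [[1, 3, 9], [2, 5], [7], [8], [10]].
Insert 6: 6 bumps 9 from row 1; 9 appends to row 2. P = [[1, 3, 6], [2, 5, 9], [7], [8], [10]].
Insert 4: 4 bumps 6 from row 1; 6 bumps 9 from row 2; 9 appends to row 3. P = [[1, 3, 4], [2, 5, 6], [7, 9], [8], [10]].

So P = [[1, 3, 4], [2, 5, 6], [7, 9], [8], [10]].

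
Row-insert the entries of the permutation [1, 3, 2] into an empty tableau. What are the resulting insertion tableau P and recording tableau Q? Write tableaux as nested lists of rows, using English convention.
Insert each entry of the permutation into P by Schensted row insertion, recording in Q the position of each new cell.

After inserting 1: P = [[1]].
After inserting 3: P = [[1, 3]].
After inserting 2: P = [[1, 2], [3]].

So P = [[1, 2], [3]], Q = [[1, 2], [3]].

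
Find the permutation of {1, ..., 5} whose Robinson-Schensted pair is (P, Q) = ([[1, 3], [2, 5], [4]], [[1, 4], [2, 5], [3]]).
Reverse the RSK construction: for i from n down to 1, find the cell of Q containing i, remove the entry at that cell from P, and reverse-bump it up through P; the value ejected from row 1 is w(i).

Step i=5: Q has 5 at row 2, column 2; remove 5 from row 2 of P and reverse-bump: 5 enters row 1 and ejects 3. So w(5) = 3. P is now [[1, 5], [2], [4]].
Step i=4: Q has 4 at row 1, column 2; remove that cell from P, ejecting 5. So w(4) = 5. P is now [[1], [2], [4]].
Step i=3: Q has 3 at row 3, column 1; remove 4 from row 3 of P and reverse-bump: 4 enters row 2 and ejects 2; 2 enters row 1 and ejects 1. So w(3) = 1. P is now [[2], [4]].
Step i=2: Q has 2 at row 2, column 1; remove 4 from row 2 of P and reverse-bump: 4 enters row 1 and ejects 2. So w(2) = 2. P is now [[4]].
Step i=1: Q has 1 at row 1, column 1; remove that cell from P, ejecting 4. So w(1) = 4. P is now [].

So w = 4 2 1 5 3.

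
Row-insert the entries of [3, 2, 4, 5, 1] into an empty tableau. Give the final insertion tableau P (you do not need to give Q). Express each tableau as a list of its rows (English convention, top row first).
Insert 3: appended to row 1. P = [[3]].
Insert 2: 2 bumps 3 from row 1; 3 starts row 2. P = [[2], [3]].
Insert 4: appended to row 1. P = [[2, 4], [3]].
Insert 5: appended to row 1. P = [[2, 4, 5], [3]].
Insert 1: 1 bumps 2 from row 1; 2 bumps 3 from row 2; 3 starts row 3. P = [[1, 4, 5], [2], [3]].

So P = [[1, 4, 5], [2], [3]].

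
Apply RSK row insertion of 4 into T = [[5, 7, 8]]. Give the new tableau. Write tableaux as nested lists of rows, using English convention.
[[4, 7, 8], [5]]

In row 1, 4 replaces 5 (the leftmost entry greater than 4); 5 is bumped to row 2. 5 starts a new row 2. The new tableau is [[4, 7, 8], [5]].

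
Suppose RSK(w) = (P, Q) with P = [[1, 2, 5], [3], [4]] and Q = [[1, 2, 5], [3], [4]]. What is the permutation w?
Reverse RSK: for i = n, n-1, ..., 1, locate i in Q, remove the corresponding corner cell from P, and reverse-bump its entry up through P; the value ejected from row 1 is w(i).

So w = 1 4 3 2 5.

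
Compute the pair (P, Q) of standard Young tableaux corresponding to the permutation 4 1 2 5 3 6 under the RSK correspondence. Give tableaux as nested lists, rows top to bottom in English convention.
Insert each entry of the permutation into P by Schensted row insertion, recording in Q the position of each new cell.

Insert 4: appended to row 1. P = [[4]].
Insert 1: 1 bumps 4 from row 1; 4 starts row 2. P = [[1], [4]].
Insert 2: appended to row 1. P = [[1, 2], [4]].
Insert 5: appended to row 1. P = [[1, 2, 5], [4]].
Insert 3: 3 bumps 5 from row 1; 5 appends to row 2. P = [[1, 2, 3], [4, 5]].
Insert 6: appended to row 1. P = [[1, 2, 3, 6], [4, 5]].

So P = [[1, 2, 3, 6], [4, 5]], Q = [[1, 3, 4, 6], [2, 5]].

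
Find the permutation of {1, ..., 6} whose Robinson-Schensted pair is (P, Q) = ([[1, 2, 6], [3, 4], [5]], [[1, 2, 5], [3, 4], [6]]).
3 5 1 4 6 2

Reverse the RSK construction: for i from n down to 1, find the cell of Q containing i, remove the entry at that cell from P, and reverse-bump it up through P; the value ejected from row 1 is w(i).

Step i=6: Q has 6 at row 3, column 1; remove 5 from row 3 of P and reverse-bump: 5 enters row 2 and ejects 4; 4 enters row 1 and ejects 2. So w(6) = 2. P is now [[1, 4, 6], [3, 5]].
Step i=5: Q has 5 at row 1, column 3; remove that cell from P, ejecting 6. So w(5) = 6. P is now [[1, 4], [3, 5]].
Step i=4: Q has 4 at row 2, column 2; remove 5 from row 2 of P and reverse-bump: 5 enters row 1 and ejects 4. So w(4) = 4. P is now [[1, 5], [3]].
Step i=3: Q has 3 at row 2, column 1; remove 3 from row 2 of P and reverse-bump: 3 enters row 1 and ejects 1. So w(3) = 1. P is now [[3, 5]].
Step i=2: Q has 2 at row 1, column 2; remove that cell from P, ejecting 5. So w(2) = 5. P is now [[3]].
Step i=1: Q has 1 at row 1, column 1; remove that cell from P, ejecting 3. So w(1) = 3. P is now [].

So w = 3 5 1 4 6 2.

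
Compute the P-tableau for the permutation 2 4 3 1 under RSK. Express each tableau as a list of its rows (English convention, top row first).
P = [[1, 3], [2], [4]]

After inserting 2: P = [[2]].
After inserting 4: P = [[2, 4]].
After inserting 3: P = [[2, 3], [4]].
After inserting 1: P = [[1, 3], [2], [4]].

So P = [[1, 3], [2], [4]].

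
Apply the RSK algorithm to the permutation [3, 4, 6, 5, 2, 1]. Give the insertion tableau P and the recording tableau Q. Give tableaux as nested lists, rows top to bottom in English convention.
Insert each entry of the permutation into P by Schensted row insertion, recording in Q the position of each new cell.

Insert 3: appended to row 1. P = [[3]].
Insert 4: appended to row 1. P = [[3, 4]].
Insert 6: appended to row 1. P = [[3, 4, 6]].
Insert 5: 5 bumps 6 from row 1; 6 starts row 2. P = [[3, 4, 5], [6]].
Insert 2: 2 bumps 3 from row 1; 3 bumps 6 from row 2; 6 starts row 3. P = [[2, 4, 5], [3], [6]].
Insert 1: 1 bumps 2 from row 1; 2 bumps 3 from row 2; 3 bumps 6 from row 3; 6 starts row 4. P = [[1, 4, 5], [2], [3], [6]].

So P = [[1, 4, 5], [2], [3], [6]], Q = [[1, 2, 3], [4], [5], [6]].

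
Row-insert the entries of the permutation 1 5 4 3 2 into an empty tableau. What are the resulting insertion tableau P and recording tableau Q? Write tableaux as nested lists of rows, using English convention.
Insert each entry of the permutation into P by Schensted row insertion, recording in Q the position of each new cell.

Insert 1: appended to row 1. P = [[1]], Q = [[1]].
Insert 5: appended to row 1. P = [[1, 5]], Q = [[1, 2]].
Insert 4: 4 bumps 5 from row 1; 5 starts row 2. P = [[1, 4], [5]], Q = [[1, 2], [3]].
Insert 3: 3 bumps 4 from row 1; 4 bumps 5 from row 2; 5 starts row 3. P = [[1, 3], [4], [5]], Q = [[1, 2], [3], [4]].
Insert 2: 2 bumps 3 from row 1; 3 bumps 4 from row 2; 4 bumps 5 from row 3; 5 starts row 4. P = [[1, 2], [3], [4], [5]], Q = [[1, 2], [3], [4], [5]].

So P = [[1, 2], [3], [4], [5]], Q = [[1, 2], [3], [4], [5]].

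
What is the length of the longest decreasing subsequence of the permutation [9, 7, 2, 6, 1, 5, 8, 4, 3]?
6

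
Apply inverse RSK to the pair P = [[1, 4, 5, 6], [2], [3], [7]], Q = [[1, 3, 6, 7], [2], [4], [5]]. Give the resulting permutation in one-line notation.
Reverse the RSK construction: for i from n down to 1, find the cell of Q containing i, remove the entry at that cell from P, and reverse-bump it up through P; the value ejected from row 1 is w(i).

Step i=7: Q has 7 at row 1, column 4; remove that cell from P, ejecting 6. So w(7) = 6. P is now [[1, 4, 5], [2], [3], [7]].
Step i=6: Q has 6 at row 1, column 3; remove that cell from P, ejecting 5. So w(6) = 5. P is now [[1, 4], [2], [3], [7]].
Step i=5: Q has 5 at row 4, column 1; remove 7 from row 4 of P and reverse-bump: 7 enters row 3 and ejects 3; 3 enters row 2 and ejects 2; 2 enters row 1 and ejects 1. So w(5) = 1. P is now [[2, 4], [3], [7]].
Step i=4: Q has 4 at row 3, column 1; remove 7 from row 3 of P and reverse-bump: 7 enters row 2 and ejects 3; 3 enters row 1 and ejects 2. So w(4) = 2. P is now [[3, 4], [7]].
Step i=3: Q has 3 at row 1, column 2; remove that cell from P, ejecting 4. So w(3) = 4. P is now [[3], [7]].
Step i=2: Q has 2 at row 2, column 1; remove 7 from row 2 of P and reverse-bump: 7 enters row 1 and ejects 3. So w(2) = 3. P is now [[7]].
Step i=1: Q has 1 at row 1, column 1; remove that cell from P, ejecting 7. So w(1) = 7. P is now [].

So w = 7 3 4 2 1 5 6.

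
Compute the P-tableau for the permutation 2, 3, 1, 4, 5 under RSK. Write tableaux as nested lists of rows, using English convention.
After inserting 2: P = [[2]].
After inserting 3: P = [[2, 3]].
After inserting 1: P = [[1, 3], [2]].
After inserting 4: P = [[1, 3, 4], [2]].
After inserting 5: P = [[1, 3, 4, 5], [2]].

So P = [[1, 3, 4, 5], [2]].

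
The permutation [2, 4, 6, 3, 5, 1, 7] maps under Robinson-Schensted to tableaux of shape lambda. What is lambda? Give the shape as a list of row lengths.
[4, 2, 1]

Row-insert each entry into an empty tableau.

After inserting 2: P = [[2]].
After inserting 4: P = [[2, 4]].
After inserting 6: P = [[2, 4, 6]].
After inserting 3: P = [[2, 3, 6], [4]].
After inserting 5: P = [[2, 3, 5], [4, 6]].
After inserting 1: P = [[1, 3, 5], [2, 6], [4]].
After inserting 7: P = [[1, 3, 5, 7], [2, 6], [4]].

The final insertion tableau P = [[1, 3, 5, 7], [2, 6], [4]] has shape [4, 2, 1].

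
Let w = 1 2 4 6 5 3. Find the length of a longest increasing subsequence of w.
4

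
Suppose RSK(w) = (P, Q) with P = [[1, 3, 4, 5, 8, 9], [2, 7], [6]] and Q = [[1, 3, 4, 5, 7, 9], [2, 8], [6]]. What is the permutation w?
Reverse the RSK construction: for i from n down to 1, find the cell of Q containing i, remove the entry at that cell from P, and reverse-bump it up through P; the value ejected from row 1 is w(i).

Step i=9: Q has 9 at row 1, column 6; remove that cell from P, ejecting 9. So w(9) = 9. P is now [[1, 3, 4, 5, 8], [2, 7], [6]].
Step i=8: Q has 8 at row 2, column 2; remove 7 from row 2 of P and reverse-bump: 7 enters row 1 and ejects 5. So w(8) = 5. P is now [[1, 3, 4, 7, 8], [2], [6]].
Step i=7: Q has 7 at row 1, column 5; remove that cell from P, ejecting 8. So w(7) = 8. P is now [[1, 3, 4, 7], [2], [6]].
Step i=6: Q has 6 at row 3, column 1; remove 6 from row 3 of P and reverse-bump: 6 enters row 2 and ejects 2; 2 enters row 1 and ejects 1. So w(6) = 1. P is now [[2, 3, 4, 7], [6]].
Step i=5: Q has 5 at row 1, column 4; remove that cell from P, ejecting 7. So w(5) = 7. P is now [[2, 3, 4], [6]].
Step i=4: Q has 4 at row 1, column 3; remove that cell from P, ejecting 4. So w(4) = 4. P is now [[2, 3], [6]].
Step i=3: Q has 3 at row 1, column 2; remove that cell from P, ejecting 3. So w(3) = 3. P is now [[2], [6]].
Step i=2: Q has 2 at row 2, column 1; remove 6 from row 2 of P and reverse-bump: 6 enters row 1 and ejects 2. So w(2) = 2. P is now [[6]].
Step i=1: Q has 1 at row 1, column 1; remove that cell from P, ejecting 6. So w(1) = 6. P is now [].

So w = 6 2 3 4 7 1 8 5 9.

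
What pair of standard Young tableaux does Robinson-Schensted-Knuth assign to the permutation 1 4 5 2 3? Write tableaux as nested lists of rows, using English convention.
P = [[1, 2, 3], [4, 5]], Q = [[1, 2, 3], [4, 5]]

Insert each entry of the permutation into P by Schensted row insertion, recording in Q the position of each new cell.

Insert 1: appended to row 1. P = [[1]], Q = [[1]].
Insert 4: appended to row 1. P = [[1, 4]], Q = [[1, 2]].
Insert 5: appended to row 1. P = [[1, 4, 5]], Q = [[1, 2, 3]].
Insert 2: 2 bumps 4 from row 1; 4 starts row 2. P = [[1, 2, 5], [4]], Q = [[1, 2, 3], [4]].
Insert 3: 3 bumps 5 from row 1; 5 appends to row 2. P = [[1, 2, 3], [4, 5]], Q = [[1, 2, 3], [4, 5]].

So P = [[1, 2, 3], [4, 5]], Q = [[1, 2, 3], [4, 5]].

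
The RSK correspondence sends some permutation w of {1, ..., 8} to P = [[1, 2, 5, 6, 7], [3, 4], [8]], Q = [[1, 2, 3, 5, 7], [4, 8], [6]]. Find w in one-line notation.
3 4 8 5 6 1 7 2

Reverse the RSK construction: for i from n down to 1, find the cell of Q containing i, remove the entry at that cell from P, and reverse-bump it up through P; the value ejected from row 1 is w(i).

Step i=8: Q has 8 at row 2, column 2; remove 4 from row 2 of P and reverse-bump: 4 enters row 1 and ejects 2. So w(8) = 2. P is now [[1, 4, 5, 6, 7], [3], [8]].
Step i=7: Q has 7 at row 1, column 5; remove that cell from P, ejecting 7. So w(7) = 7. P is now [[1, 4, 5, 6], [3], [8]].
Step i=6: Q has 6 at row 3, column 1; remove 8 from row 3 of P and reverse-bump: 8 enters row 2 and ejects 3; 3 enters row 1 and ejects 1. So w(6) = 1. P is now [[3, 4, 5, 6], [8]].
Step i=5: Q has 5 at row 1, column 4; remove that cell from P, ejecting 6. So w(5) = 6. P is now [[3, 4, 5], [8]].
Step i=4: Q has 4 at row 2, column 1; remove 8 from row 2 of P and reverse-bump: 8 enters row 1 and ejects 5. So w(4) = 5. P is now [[3, 4, 8]].
Step i=3: Q has 3 at row 1, column 3; remove that cell from P, ejecting 8. So w(3) = 8. P is now [[3, 4]].
Step i=2: Q has 2 at row 1, column 2; remove that cell from P, ejecting 4. So w(2) = 4. P is now [[3]].
Step i=1: Q has 1 at row 1, column 1; remove that cell from P, ejecting 3. So w(1) = 3. P is now [].

So w = 3 4 8 5 6 1 7 2.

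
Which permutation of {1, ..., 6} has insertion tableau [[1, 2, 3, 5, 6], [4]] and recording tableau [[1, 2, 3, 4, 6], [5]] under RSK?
1 2 4 5 3 6

Reverse the RSK construction: for i from n down to 1, find the cell of Q containing i, remove the entry at that cell from P, and reverse-bump it up through P; the value ejected from row 1 is w(i).

Step i=6: Q has 6 at row 1, column 5; remove that cell from P, ejecting 6. So w(6) = 6. P is now [[1, 2, 3, 5], [4]].
Step i=5: Q has 5 at row 2, column 1; remove 4 from row 2 of P and reverse-bump: 4 enters row 1 and ejects 3. So w(5) = 3. P is now [[1, 2, 4, 5]].
Step i=4: Q has 4 at row 1, column 4; remove that cell from P, ejecting 5. So w(4) = 5. P is now [[1, 2, 4]].
Step i=3: Q has 3 at row 1, column 3; remove that cell from P, ejecting 4. So w(3) = 4. P is now [[1, 2]].
Step i=2: Q has 2 at row 1, column 2; remove that cell from P, ejecting 2. So w(2) = 2. P is now [[1]].
Step i=1: Q has 1 at row 1, column 1; remove that cell from P, ejecting 1. So w(1) = 1. P is now [].

So w = 1 2 4 5 3 6.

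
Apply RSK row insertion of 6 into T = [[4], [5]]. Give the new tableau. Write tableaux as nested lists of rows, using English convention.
6 is larger than every entry of row 1, so it is appended to row 1. The new tableau is [[4, 6], [5]].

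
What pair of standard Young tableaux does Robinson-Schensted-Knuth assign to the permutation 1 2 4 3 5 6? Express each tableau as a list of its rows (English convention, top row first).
Insert each entry of the permutation into P by Schensted row insertion, recording in Q the position of each new cell.

Insert 1: appended to row 1. P = [[1]].
Insert 2: appended to row 1. P = [[1, 2]].
Insert 4: appended to row 1. P = [[1, 2, 4]].
Insert 3: 3 bumps 4 from row 1; 4 starts row 2. P = [[1, 2, 3], [4]].
Insert 5: appended to row 1. P = [[1, 2, 3, 5], [4]].
Insert 6: appended to row 1. P = [[1, 2, 3, 5, 6], [4]].

So P = [[1, 2, 3, 5, 6], [4]], Q = [[1, 2, 3, 5, 6], [4]].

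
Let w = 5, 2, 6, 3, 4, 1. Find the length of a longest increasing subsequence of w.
3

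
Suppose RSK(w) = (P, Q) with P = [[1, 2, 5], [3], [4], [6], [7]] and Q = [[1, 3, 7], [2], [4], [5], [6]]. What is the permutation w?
7 1 6 4 3 2 5

Reverse the RSK construction: for i from n down to 1, find the cell of Q containing i, remove the entry at that cell from P, and reverse-bump it up through P; the value ejected from row 1 is w(i).

Step i=7: Q has 7 at row 1, column 3; remove that cell from P, ejecting 5. So w(7) = 5. P is now [[1, 2], [3], [4], [6], [7]].
Step i=6: Q has 6 at row 5, column 1; remove 7 from row 5 of P and reverse-bump: 7 enters row 4 and ejects 6; 6 enters row 3 and ejects 4; 4 enters row 2 and ejects 3; 3 enters row 1 and ejects 2. So w(6) = 2. P is now [[1, 3], [4], [6], [7]].
Step i=5: Q has 5 at row 4, column 1; remove 7 from row 4 of P and reverse-bump: 7 enters row 3 and ejects 6; 6 enters row 2 and ejects 4; 4 enters row 1 and ejects 3. So w(5) = 3. P is now [[1, 4], [6], [7]].
Step i=4: Q has 4 at row 3, column 1; remove 7 from row 3 of P and reverse-bump: 7 enters row 2 and ejects 6; 6 enters row 1 and ejects 4. So w(4) = 4. P is now [[1, 6], [7]].
Step i=3: Q has 3 at row 1, column 2; remove that cell from P, ejecting 6. So w(3) = 6. P is now [[1], [7]].
Step i=2: Q has 2 at row 2, column 1; remove 7 from row 2 of P and reverse-bump: 7 enters row 1 and ejects 1. So w(2) = 1. P is now [[7]].
Step i=1: Q has 1 at row 1, column 1; remove that cell from P, ejecting 7. So w(1) = 7. P is now [].

So w = 7 1 6 4 3 2 5.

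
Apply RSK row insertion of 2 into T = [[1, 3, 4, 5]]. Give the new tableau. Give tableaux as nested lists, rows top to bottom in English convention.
In row 1, 2 replaces 3 (the leftmost entry greater than 2); 3 is bumped to row 2. 3 starts a new row 2. The new tableau is [[1, 2, 4, 5], [3]].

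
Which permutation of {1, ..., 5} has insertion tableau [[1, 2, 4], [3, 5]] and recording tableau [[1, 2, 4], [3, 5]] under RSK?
1 3 2 5 4

Reverse the RSK construction: for i from n down to 1, find the cell of Q containing i, remove the entry at that cell from P, and reverse-bump it up through P; the value ejected from row 1 is w(i).

Step i=5: Q has 5 at row 2, column 2; remove 5 from row 2 of P and reverse-bump: 5 enters row 1 and ejects 4. So w(5) = 4. P is now [[1, 2, 5], [3]].
Step i=4: Q has 4 at row 1, column 3; remove that cell from P, ejecting 5. So w(4) = 5. P is now [[1, 2], [3]].
Step i=3: Q has 3 at row 2, column 1; remove 3 from row 2 of P and reverse-bump: 3 enters row 1 and ejects 2. So w(3) = 2. P is now [[1, 3]].
Step i=2: Q has 2 at row 1, column 2; remove that cell from P, ejecting 3. So w(2) = 3. P is now [[1]].
Step i=1: Q has 1 at row 1, column 1; remove that cell from P, ejecting 1. So w(1) = 1. P is now [].

So w = 1 3 2 5 4.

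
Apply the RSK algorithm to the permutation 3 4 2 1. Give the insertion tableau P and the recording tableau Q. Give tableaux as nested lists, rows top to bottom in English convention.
Insert each entry of the permutation into P by Schensted row insertion, recording in Q the position of each new cell.

Insert 3: appended to row 1. P = [[3]].
Insert 4: appended to row 1. P = [[3, 4]].
Insert 2: 2 bumps 3 from row 1; 3 starts row 2. P = [[2, 4], [3]].
Insert 1: 1 bumps 2 from row 1; 2 bumps 3 from row 2; 3 starts row 3. P = [[1, 4], [2], [3]].

So P = [[1, 4], [2], [3]], Q = [[1, 2], [3], [4]].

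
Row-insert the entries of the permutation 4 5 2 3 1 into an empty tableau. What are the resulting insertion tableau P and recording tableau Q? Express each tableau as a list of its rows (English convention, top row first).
P = [[1, 3], [2, 5], [4]], Q = [[1, 2], [3, 4], [5]]

Insert each entry of the permutation into P by Schensted row insertion, recording in Q the position of each new cell.

Insert 4: appended to row 1. P = [[4]].
Insert 5: appended to row 1. P = [[4, 5]].
Insert 2: 2 bumps 4 from row 1; 4 starts row 2. P = [[2, 5], [4]].
Insert 3: 3 bumps 5 from row 1; 5 appends to row 2. P = [[2, 3], [4, 5]].
Insert 1: 1 bumps 2 from row 1; 2 bumps 4 from row 2; 4 starts row 3. P = [[1, 3], [2, 5], [4]].

So P = [[1, 3], [2, 5], [4]], Q = [[1, 2], [3, 4], [5]].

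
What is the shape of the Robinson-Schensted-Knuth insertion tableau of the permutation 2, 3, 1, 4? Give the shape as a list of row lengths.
[3, 1]

RSK row insertion gives P = [[1, 3, 4], [2]], which has shape [3, 1].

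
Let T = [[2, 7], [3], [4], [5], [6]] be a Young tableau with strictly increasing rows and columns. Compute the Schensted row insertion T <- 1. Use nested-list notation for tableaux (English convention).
In row 1, 1 replaces 2 (the leftmost entry greater than 1); 2 is bumped to row 2. In row 2, 2 replaces 3 (the leftmost entry greater than 2); 3 is bumped to row 3. In row 3, 3 replaces 4 (the leftmost entry greater than 3); 4 is bumped to row 4. In row 4, 4 replaces 5 (the leftmost entry greater than 4); 5 is bumped to row 5. In row 5, 5 replaces 6 (the leftmost entry greater than 5); 6 is bumped to row 6. 6 starts a new row 6. The new tableau is [[1, 7], [2], [3], [4], [5], [6]].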